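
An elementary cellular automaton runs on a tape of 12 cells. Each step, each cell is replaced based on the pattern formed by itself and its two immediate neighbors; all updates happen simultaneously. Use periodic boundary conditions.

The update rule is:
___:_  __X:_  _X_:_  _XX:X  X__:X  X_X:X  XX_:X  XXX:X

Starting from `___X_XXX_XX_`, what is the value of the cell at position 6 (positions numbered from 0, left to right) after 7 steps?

____XXXXXXXX
X___XXXXXXXX
XX__XXXXXXXX
XXX_XXXXXXXX
XXXXXXXXXXXX
XXXXXXXXXXXX  (fixed point — unchanged through step 7)
position 6 holds X

X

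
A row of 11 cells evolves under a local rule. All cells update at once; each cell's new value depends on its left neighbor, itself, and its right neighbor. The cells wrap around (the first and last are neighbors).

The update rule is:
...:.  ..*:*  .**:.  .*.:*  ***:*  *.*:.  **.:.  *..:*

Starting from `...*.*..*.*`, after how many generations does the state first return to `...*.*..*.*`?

*.**.****.*
......**...
.....*..*..
....******.
...*.****.*
*.**..**..*
....**..**.
...*..**..*
*.****..***
...**.**.**
*.*........
*.**......*
....*....*.
...***..***
*.*.*.**.*.
*.*.*....*.
*.*.**..**.
*.*...**...
*.**.*..*.*
.....****..
....*.**.*.
...**....**
*.*..*..*..
*.*********
...********
*.*.******.
*.*..****..
*.***.**.**
...*......*
*.***....**
...*.*..*.*

31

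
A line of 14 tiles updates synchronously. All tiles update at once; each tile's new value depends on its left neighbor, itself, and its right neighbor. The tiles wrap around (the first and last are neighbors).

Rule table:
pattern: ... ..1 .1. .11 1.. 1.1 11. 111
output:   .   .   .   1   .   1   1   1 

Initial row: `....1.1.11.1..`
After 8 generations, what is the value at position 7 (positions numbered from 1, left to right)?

1

.....1.1111...
......11111...
......11111...  (fixed point — unchanged through generation 8)
position 7 holds 1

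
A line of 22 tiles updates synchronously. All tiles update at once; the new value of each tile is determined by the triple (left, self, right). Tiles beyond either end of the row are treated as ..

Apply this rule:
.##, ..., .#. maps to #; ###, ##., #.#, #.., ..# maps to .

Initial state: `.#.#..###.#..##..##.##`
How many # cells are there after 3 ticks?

tick 1: .#.#..#...#..#...#..#.
tick 2: .#.#..#.#.#..#.#.#..#.
tick 3: .#.#..#.#.#..#.#.#..#.
count of #: 9

9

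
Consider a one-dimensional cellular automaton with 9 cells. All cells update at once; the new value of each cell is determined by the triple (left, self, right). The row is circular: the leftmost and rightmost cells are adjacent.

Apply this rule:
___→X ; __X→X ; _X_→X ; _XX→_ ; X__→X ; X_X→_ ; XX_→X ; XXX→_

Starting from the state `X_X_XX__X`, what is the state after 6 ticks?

X_X__XXX_
X_XXX__X_
X___XXXX_
XXXX___X_
___XXXXX_
XXX____XX

XXX____XX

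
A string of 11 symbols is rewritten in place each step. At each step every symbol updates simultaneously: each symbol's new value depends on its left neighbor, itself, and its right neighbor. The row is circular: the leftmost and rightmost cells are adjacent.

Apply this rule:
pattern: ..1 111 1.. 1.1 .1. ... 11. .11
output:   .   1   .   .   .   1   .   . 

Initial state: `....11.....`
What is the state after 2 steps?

11..11..111

111....1111
11..11..111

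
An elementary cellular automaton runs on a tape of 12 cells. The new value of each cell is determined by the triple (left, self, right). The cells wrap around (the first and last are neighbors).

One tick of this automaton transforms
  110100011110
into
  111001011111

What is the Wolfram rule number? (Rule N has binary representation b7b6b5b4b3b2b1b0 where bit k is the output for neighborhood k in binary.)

position 8: 111 → 1  (bit 7 = 1)
position 1: 110 → 1  (bit 6 = 1)
position 2: 101 → 1  (bit 5 = 1)
position 4: 100 → 0  (bit 4 = 0)
position 0: 011 → 1  (bit 3 = 1)
position 3: 010 → 0  (bit 2 = 0)
position 6: 001 → 0  (bit 1 = 0)
position 5: 000 → 1  (bit 0 = 1)
bits b7..b0 = 11101001 = 233

233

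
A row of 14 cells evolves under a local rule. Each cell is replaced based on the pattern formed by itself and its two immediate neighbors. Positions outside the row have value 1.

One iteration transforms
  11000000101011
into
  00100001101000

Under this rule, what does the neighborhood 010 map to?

1

At position 8 the neighborhood is 010; the next row has 1 there.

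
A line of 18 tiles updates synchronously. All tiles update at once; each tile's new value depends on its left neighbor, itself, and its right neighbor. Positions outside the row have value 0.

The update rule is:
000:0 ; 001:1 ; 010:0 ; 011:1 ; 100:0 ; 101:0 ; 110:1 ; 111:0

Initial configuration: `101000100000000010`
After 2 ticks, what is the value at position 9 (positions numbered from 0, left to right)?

0

000001000000000100
000010000000001000
position 9 holds 0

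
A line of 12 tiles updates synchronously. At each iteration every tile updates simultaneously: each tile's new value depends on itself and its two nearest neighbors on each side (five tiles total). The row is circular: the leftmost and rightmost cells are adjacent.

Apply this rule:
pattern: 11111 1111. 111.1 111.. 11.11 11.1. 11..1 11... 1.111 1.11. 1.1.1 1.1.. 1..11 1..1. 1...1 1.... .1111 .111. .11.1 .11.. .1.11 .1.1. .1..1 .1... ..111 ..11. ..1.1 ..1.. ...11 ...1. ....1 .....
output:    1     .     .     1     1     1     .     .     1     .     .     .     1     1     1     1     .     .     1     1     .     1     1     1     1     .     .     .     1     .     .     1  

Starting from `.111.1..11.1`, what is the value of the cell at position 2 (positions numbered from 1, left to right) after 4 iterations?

.1..1.11.11.
1.11...11.1.
...1.11.11.1
11....11.11.
position 2 holds 1

1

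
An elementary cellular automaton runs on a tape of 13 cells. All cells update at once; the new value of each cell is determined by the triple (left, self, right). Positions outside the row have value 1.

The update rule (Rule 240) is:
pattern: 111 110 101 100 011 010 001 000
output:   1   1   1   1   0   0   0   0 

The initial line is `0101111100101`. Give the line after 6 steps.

1111110101111

1010111110010
1101011111001
1110101111100
1111010111110
1111101011111
1111110101111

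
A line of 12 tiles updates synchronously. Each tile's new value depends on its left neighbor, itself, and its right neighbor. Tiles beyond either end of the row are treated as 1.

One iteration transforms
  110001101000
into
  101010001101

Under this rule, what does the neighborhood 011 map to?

0

At position 5 the neighborhood is 011; the next row has 0 there.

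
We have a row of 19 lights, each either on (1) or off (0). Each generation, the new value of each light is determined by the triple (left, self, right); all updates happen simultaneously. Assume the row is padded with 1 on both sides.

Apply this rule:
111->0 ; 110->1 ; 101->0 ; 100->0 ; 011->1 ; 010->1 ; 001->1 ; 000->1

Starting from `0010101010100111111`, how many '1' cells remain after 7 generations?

10

0110101010101100000
0110101010101101111
0110101010101101000
0110101010101101011
0110101010101101010
0110101010101101010  (fixed point — unchanged through generation 7)
count of 1: 10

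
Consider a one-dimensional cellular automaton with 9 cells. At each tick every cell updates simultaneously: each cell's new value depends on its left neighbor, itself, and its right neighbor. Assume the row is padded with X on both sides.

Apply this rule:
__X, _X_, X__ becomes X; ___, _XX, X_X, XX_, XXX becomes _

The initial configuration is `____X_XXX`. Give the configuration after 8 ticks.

X__XX____
_XX__X__X
___XXXXX_
X_X______
__XX____X
XX__X__X_
__XXXXXX_
XX_______

XX_______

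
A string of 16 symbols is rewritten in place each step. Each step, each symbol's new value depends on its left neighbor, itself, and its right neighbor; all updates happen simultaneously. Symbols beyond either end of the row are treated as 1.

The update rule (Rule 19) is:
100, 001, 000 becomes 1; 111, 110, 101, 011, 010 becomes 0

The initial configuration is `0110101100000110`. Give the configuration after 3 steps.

0000000011111000

0000000011111000
1111111100000111
0000000011111000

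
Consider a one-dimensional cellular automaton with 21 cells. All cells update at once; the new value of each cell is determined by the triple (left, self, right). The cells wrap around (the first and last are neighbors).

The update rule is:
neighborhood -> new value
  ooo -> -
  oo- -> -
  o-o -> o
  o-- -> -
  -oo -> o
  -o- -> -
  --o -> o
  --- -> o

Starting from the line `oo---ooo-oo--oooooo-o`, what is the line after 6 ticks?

ooo--ooo---oo--oo--oo

---ooo--oo--oo-----oo
-ooo---oo--oo--ooooo-
oo---ooo--oo--oo-----
o--ooo---oo--oo--oooo
--oo---ooo--oo--oo---
ooo--ooo---oo--oo--oo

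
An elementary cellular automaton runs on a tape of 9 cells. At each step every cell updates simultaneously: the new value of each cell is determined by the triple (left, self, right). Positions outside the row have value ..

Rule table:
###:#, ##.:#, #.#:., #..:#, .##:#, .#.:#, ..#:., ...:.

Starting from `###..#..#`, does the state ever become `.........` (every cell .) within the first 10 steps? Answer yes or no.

step 1: ####.##.#
step 2: ####.##.#  (fixed point — unchanged through step 10)
step 10 is ####.##.#, still not uniform .

no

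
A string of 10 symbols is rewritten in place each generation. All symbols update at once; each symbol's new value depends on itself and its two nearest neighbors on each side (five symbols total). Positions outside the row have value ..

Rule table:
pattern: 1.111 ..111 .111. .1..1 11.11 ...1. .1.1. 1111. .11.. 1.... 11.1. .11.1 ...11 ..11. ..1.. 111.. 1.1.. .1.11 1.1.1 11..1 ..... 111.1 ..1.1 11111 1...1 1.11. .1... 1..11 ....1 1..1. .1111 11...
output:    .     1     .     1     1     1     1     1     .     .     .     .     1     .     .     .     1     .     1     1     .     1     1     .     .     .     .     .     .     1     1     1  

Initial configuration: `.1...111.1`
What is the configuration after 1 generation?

1...11.1.1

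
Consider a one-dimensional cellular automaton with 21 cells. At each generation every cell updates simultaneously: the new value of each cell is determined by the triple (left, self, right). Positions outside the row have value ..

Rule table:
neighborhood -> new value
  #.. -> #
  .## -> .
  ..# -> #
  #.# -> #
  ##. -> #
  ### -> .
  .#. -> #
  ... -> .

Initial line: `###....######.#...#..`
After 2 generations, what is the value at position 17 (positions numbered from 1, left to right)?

#

generation 1: ..##..#.....####.###.
generation 2: .#.#####...#...##..##
position 17 holds #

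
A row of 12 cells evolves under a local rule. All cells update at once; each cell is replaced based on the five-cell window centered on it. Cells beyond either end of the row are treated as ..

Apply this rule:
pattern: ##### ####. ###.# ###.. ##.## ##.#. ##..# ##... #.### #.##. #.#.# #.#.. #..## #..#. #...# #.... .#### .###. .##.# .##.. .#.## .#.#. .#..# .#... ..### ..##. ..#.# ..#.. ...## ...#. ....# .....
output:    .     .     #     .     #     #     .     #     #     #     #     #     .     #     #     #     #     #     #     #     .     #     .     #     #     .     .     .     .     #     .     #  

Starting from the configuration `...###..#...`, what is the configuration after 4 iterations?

iteration 1: #..##..#.###
iteration 2: ....#.#..##.
iteration 3: ##.#.##...##
iteration 4: .###.####..#

.###.####..#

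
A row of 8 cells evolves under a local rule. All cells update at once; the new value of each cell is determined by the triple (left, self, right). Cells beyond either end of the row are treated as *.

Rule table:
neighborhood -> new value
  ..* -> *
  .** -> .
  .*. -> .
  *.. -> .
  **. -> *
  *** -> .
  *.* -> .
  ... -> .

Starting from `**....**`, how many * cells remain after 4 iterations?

2

iteration 1: .*...*..
iteration 2: ....*..*
iteration 3: ...*..*.
iteration 4: ..*..*..
count of *: 2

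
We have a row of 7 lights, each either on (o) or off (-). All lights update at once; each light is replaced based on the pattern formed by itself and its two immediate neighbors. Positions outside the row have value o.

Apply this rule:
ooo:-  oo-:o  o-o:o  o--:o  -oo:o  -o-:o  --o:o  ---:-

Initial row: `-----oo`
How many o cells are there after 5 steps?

step 1: o---oo-
step 2: oo-oooo
step 3: -ooo---
step 4: oo-oo-o
step 5: -oooooo
count of o: 6

6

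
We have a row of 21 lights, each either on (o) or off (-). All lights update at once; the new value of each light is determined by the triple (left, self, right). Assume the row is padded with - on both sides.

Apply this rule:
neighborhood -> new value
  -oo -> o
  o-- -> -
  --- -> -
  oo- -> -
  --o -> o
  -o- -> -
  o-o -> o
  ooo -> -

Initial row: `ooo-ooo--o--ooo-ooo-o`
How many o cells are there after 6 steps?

o--oo---o--oo--oo--o-
--oo---o--oo--oo--o--
-oo---o--oo--oo--o---
oo---o--oo--oo--o----
o---o--oo--oo--o-----
---o--oo--oo--o------
count of o: 6

6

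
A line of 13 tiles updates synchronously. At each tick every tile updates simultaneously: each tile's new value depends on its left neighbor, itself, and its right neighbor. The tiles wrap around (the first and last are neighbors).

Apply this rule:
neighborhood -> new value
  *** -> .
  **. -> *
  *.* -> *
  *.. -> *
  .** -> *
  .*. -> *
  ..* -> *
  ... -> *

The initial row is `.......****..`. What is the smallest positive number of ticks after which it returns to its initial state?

2

tick 1: ********..***
tick 2: .......****..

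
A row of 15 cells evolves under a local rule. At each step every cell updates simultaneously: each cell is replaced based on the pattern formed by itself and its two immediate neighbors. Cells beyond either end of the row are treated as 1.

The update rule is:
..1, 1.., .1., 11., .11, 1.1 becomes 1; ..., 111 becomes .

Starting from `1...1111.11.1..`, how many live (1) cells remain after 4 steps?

step 1: 11.11..11111111
step 2: .1111111.......
step 3: 11.....11.....1
step 4: .11...1111...11
count of 1: 8

8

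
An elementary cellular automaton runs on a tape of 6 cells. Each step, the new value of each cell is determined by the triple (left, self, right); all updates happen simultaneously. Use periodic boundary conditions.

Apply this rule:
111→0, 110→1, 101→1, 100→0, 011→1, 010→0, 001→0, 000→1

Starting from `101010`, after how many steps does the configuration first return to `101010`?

010101
101010

2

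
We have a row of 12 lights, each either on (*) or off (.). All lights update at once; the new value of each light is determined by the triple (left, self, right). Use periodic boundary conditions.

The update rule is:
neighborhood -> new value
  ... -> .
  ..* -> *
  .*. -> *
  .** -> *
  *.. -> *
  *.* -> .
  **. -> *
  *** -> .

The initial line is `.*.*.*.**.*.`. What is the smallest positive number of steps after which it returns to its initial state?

2

**.*.*.**.**
.*.*.*.**.*.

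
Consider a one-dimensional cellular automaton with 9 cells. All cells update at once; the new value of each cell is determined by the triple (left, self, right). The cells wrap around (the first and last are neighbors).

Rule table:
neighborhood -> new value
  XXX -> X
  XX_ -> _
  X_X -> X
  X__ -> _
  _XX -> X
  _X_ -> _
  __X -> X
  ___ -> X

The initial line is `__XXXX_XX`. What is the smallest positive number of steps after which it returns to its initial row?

9

_XXXX_XX_
XXXX_XX__
XXX_XX__X
XX_XX__XX
X_XX__XXX
_XX__XXXX
XX__XXXX_
X__XXXX_X
__XXXX_XX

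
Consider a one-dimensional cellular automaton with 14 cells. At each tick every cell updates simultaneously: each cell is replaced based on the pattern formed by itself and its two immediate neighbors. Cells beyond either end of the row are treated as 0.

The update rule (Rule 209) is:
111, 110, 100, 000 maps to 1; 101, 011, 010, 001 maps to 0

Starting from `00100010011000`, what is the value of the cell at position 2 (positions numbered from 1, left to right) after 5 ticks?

1

tick 1: 10011001001111
tick 2: 01001100100111
tick 3: 00100110010011
tick 4: 10010011001001
tick 5: 01001001100100
position 2 holds 1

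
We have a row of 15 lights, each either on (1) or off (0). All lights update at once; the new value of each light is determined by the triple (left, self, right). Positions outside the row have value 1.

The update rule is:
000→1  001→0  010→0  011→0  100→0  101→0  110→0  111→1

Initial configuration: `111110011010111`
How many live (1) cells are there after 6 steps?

10

111100000000011
111001111111001
110000111110000
100110011100110
000000001000000
011111100011110
count of 1: 10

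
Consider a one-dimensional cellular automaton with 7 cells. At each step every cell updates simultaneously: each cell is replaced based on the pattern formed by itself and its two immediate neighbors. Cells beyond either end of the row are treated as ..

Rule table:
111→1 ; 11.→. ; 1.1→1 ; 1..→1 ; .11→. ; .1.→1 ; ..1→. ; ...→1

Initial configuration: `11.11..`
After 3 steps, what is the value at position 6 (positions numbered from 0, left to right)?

..1..11
1.11...
11..111
position 6 holds 1

1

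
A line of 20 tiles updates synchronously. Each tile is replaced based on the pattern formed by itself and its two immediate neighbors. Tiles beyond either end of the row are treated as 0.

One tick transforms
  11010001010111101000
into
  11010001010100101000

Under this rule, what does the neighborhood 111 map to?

0

At position 12 the neighborhood is 111; the next row has 0 there.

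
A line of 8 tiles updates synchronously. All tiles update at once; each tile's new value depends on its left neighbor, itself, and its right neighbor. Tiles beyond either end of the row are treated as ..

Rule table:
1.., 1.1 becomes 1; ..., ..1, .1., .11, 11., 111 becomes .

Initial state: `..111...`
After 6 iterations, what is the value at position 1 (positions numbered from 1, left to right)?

.

iteration 1: .....1..
iteration 2: ......1.
iteration 3: .......1
iteration 4: ........
iteration 5: ........  (fixed point — unchanged through iteration 6)
position 1 holds .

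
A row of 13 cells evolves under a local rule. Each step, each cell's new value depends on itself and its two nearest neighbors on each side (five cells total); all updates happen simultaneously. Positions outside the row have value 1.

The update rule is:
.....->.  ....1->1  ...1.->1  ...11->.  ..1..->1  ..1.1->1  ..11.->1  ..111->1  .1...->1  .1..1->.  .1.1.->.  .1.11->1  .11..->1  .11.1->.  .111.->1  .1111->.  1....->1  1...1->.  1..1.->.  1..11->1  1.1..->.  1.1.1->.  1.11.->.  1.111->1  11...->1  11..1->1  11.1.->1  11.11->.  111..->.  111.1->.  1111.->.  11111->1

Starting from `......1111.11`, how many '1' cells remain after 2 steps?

8

11..1.1....1.
..1.1..111111
count of 1: 8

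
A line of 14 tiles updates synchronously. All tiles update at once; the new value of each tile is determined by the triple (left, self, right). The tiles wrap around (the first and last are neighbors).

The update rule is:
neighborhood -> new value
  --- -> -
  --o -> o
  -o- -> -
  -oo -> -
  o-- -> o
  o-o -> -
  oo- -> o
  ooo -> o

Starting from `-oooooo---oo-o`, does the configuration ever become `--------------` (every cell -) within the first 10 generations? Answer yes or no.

no

--oooooo-o-o--
-o-ooooo----o-
o---ooooo--o-o
oo-o-oooooo---
-o----oooooo-o
--o--o-ooooo--
-o-oo---ooooo-
o---oo-o-ooooo
oo-o-o----oooo
oo----o--o-ooo
generation 10 is oo----o--o-ooo, still not uniform -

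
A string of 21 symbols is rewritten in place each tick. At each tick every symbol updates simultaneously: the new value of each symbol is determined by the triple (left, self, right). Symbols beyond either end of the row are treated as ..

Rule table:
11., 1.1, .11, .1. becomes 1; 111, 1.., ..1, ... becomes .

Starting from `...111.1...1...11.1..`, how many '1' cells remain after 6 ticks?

7

tick 1: ...1.111...1...1111..
tick 2: ...111.1...1...1..1..
tick 3: ...1.111...1...1..1..
tick 4: ...111.1...1...1..1..  (repeats tick 2; period 2)
tick 6: ...111.1...1...1..1..
count of 1: 7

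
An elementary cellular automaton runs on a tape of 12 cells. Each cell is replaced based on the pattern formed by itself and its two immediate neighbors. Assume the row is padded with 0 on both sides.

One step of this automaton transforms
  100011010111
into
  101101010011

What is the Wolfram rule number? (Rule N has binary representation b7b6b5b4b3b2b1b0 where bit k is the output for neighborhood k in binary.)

199

position 10: 111 → 1  (bit 7 = 1)
position 5: 110 → 1  (bit 6 = 1)
position 6: 101 → 0  (bit 5 = 0)
position 1: 100 → 0  (bit 4 = 0)
position 4: 011 → 0  (bit 3 = 0)
position 0: 010 → 1  (bit 2 = 1)
position 3: 001 → 1  (bit 1 = 1)
position 2: 000 → 1  (bit 0 = 1)
bits b7..b0 = 11000111 = 199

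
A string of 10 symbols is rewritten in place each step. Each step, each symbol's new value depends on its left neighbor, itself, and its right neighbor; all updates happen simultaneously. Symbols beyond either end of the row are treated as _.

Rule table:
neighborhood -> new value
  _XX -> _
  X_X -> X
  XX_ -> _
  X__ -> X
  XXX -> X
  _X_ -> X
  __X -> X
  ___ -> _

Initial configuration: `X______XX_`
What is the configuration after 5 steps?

step 1: XX____X__X
step 2: __X__XXXXX
step 3: _XXXX_XXX_
step 4: X_XX_X_X_X
step 5: XX__XXXXXX

XX__XXXXXX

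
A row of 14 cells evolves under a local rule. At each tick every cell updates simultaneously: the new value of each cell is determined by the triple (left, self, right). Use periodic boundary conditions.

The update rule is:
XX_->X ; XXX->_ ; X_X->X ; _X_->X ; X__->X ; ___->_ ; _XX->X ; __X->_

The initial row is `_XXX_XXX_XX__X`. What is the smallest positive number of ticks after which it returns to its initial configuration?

21

XX_XXX_XXXXX_X
_XXX_XXX___XXX
XX_XXX_XX__X_X
_XXX_XXXXX_XXX
XX_XXX___XXX_X
_XXX_XX__X_XXX
XX_XXXXX_XXX_X
_XXX___XXX_XXX
XX_XX__X_XXX_X
_XXXXX_XXX_XXX
XX___XXX_XXX_X
_XX__X_XXX_XXX
XXXX_XXX_XXX_X
___XXX_XXX_XXX
X__X_XXX_XXX_X
XX_XXX_XXX_XXX
_XXX_XXX_XXX__
_X_XXX_XXX_XX_
_XXX_XXX_XXXXX
XX_XXX_XXX___X
_XXX_XXX_XX__X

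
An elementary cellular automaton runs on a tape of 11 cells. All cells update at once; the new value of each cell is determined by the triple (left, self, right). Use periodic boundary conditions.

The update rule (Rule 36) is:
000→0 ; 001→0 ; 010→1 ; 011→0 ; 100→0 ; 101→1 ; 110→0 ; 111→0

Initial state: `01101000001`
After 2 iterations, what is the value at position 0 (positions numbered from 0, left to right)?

0

10011000001
00000000000
position 0 holds 0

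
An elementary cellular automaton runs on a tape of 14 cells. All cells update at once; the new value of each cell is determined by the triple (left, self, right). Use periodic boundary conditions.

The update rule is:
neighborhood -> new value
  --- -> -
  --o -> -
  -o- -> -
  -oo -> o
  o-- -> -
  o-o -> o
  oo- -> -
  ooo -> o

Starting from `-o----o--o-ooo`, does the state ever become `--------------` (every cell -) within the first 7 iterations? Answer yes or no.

yes

o---------ooo-
----------oo-o
----------o-o-
-----------o--
--------------
all cells are - at iteration 5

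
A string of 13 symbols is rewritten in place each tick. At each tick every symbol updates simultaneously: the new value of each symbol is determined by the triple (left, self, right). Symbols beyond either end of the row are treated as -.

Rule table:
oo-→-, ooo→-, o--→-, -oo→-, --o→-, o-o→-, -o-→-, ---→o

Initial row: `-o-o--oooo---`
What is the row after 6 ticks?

oooooooooo---

-----------oo
oooooooooo---
-----------oo  (repeats tick 1; period 2)
tick 6: oooooooooo---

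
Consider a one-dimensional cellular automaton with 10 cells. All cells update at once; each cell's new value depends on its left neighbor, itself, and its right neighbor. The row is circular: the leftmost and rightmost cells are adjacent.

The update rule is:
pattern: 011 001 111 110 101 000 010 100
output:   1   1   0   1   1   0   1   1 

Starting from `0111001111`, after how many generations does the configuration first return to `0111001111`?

1101111001
0111001111

2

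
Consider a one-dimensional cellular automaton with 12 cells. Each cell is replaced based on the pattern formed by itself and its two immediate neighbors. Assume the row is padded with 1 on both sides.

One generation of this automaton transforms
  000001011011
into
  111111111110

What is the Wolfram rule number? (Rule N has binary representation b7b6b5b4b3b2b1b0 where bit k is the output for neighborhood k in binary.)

position 11: 111 → 0  (bit 7 = 0)
position 8: 110 → 1  (bit 6 = 1)
position 6: 101 → 1  (bit 5 = 1)
position 0: 100 → 1  (bit 4 = 1)
position 7: 011 → 1  (bit 3 = 1)
position 5: 010 → 1  (bit 2 = 1)
position 4: 001 → 1  (bit 1 = 1)
position 1: 000 → 1  (bit 0 = 1)
bits b7..b0 = 01111111 = 127

127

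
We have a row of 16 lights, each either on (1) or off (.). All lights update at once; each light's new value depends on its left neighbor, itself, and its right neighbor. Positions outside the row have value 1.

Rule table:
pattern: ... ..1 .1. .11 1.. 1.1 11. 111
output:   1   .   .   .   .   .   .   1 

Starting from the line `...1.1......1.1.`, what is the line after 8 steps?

.1.....1111.....
...111..11..111.
.1..1........1..
......111111....
.1111..1111..11.
..11....11......
.....11....1111.
.111....11..11..

.111....11..11..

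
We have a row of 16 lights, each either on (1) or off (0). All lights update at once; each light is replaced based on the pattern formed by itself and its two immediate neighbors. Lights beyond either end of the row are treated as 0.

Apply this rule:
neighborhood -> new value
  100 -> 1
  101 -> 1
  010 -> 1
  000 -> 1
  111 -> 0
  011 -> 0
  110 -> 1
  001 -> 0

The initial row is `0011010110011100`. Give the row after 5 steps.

1001111011000111
1100001101110001
0111100110011101
0000110011000111
1110011001110001

1110011001110001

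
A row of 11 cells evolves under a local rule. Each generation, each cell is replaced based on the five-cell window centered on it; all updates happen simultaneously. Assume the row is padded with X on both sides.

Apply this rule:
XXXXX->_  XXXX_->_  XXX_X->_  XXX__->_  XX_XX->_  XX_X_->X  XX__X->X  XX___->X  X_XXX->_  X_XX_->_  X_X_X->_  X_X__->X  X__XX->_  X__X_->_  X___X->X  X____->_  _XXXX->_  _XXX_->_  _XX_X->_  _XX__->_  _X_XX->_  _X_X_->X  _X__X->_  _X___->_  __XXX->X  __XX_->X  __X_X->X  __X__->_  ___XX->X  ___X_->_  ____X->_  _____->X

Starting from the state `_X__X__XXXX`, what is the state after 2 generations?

XX_____X___
__X_X____XX

__X_X____XX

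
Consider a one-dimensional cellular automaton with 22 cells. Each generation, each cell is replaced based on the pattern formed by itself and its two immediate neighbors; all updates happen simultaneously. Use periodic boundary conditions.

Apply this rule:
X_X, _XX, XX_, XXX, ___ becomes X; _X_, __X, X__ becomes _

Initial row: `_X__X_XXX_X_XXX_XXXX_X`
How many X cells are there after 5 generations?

X____XXXXX_XXXXXXXXXX_
__XX_XXXXXXXXXXXXXXXXX
__XXXXXXXXXXXXXXXXXXXX
__XXXXXXXXXXXXXXXXXXXX  (fixed point — unchanged through generation 5)
count of X: 20

20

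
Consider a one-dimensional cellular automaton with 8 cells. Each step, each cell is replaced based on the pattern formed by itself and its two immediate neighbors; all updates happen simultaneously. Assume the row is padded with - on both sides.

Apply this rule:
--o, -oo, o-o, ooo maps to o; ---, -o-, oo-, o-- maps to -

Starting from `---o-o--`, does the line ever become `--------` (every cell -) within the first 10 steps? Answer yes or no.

yes

step 1: --o-o---
step 2: -o-o----
step 3: o-o-----
step 4: -o------
step 5: o-------
step 6: --------
all cells are - at step 6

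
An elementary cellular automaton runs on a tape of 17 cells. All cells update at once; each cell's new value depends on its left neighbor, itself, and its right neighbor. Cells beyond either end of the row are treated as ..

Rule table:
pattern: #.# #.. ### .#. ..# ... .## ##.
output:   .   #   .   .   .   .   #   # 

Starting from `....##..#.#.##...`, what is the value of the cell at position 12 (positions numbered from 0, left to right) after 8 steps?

....###.....###..
....#.##....#.##.
......###.....###
......#.##....#.#
........###......
........#.##.....
..........###....
..........#.##...
position 12 holds #

#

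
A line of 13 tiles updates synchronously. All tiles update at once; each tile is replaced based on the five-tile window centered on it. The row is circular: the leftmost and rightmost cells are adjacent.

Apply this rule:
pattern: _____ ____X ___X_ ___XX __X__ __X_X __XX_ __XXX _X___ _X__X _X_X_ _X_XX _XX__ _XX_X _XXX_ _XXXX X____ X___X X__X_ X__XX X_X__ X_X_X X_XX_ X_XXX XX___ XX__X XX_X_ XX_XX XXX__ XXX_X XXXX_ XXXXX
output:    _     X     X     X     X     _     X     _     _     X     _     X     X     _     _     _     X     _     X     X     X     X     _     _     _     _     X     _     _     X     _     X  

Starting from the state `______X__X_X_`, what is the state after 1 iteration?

X___XXXXX__X_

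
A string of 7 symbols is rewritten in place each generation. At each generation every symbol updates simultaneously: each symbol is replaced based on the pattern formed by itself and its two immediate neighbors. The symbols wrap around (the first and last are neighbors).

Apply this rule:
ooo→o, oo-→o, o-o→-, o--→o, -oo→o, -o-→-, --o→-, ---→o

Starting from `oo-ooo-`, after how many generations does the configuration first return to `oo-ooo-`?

oo-ooo-

1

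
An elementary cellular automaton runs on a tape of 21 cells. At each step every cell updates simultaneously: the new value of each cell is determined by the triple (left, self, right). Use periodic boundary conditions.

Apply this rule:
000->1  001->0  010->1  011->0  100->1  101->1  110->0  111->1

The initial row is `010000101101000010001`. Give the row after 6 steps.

101011110100101101010

111110110011111011101
111101001001110101010
011011101100101111111
100101010010110111110
110111111011001011101
101011110100101101010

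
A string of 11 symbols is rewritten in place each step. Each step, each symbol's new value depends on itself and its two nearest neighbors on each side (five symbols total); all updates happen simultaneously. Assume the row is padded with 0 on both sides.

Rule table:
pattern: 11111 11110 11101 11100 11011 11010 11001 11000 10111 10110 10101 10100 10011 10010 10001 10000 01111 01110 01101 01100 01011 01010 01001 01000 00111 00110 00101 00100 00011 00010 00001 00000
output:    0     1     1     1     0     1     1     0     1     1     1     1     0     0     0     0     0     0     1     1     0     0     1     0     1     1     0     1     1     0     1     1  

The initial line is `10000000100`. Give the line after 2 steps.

10011110100
11010111100

11010111100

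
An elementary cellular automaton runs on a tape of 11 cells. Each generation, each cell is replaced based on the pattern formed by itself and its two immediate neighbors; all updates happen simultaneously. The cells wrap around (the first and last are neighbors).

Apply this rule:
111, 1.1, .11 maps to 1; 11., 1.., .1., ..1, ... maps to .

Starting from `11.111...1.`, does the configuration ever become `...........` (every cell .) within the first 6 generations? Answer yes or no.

1.111.....1
.111......1
111........
11.........
1..........
...........
all cells are . at generation 6

yes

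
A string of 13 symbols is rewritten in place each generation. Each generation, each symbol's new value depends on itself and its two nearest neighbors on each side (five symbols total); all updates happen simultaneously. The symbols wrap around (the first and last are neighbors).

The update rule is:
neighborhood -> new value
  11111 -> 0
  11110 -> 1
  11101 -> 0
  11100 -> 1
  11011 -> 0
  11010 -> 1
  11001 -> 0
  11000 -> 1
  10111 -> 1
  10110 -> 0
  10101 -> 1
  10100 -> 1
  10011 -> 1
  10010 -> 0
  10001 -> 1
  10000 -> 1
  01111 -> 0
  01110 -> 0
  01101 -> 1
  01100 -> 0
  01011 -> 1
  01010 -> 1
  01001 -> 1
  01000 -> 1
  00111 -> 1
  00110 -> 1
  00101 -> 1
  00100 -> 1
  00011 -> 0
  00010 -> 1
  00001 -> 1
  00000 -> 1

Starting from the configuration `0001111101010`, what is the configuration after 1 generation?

1101001011111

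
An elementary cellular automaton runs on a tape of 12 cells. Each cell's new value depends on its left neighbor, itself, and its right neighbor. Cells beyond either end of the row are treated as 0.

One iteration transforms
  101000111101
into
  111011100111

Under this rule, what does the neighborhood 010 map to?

1

At position 0 the neighborhood is 010; the next row has 1 there.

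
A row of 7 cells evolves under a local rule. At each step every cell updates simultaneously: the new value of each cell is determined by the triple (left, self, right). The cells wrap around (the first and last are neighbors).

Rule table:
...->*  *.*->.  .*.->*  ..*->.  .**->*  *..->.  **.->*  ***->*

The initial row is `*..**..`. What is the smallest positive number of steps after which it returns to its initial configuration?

*..**..

1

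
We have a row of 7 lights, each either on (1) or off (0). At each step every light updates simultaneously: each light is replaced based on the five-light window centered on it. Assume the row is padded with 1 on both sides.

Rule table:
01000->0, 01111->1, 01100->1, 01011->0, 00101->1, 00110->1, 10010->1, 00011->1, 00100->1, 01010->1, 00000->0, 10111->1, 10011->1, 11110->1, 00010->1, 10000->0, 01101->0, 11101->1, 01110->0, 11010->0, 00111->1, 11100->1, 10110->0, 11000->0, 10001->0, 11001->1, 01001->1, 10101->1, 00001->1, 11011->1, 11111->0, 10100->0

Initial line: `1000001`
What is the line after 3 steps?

1000111
1001110
1111011

1111011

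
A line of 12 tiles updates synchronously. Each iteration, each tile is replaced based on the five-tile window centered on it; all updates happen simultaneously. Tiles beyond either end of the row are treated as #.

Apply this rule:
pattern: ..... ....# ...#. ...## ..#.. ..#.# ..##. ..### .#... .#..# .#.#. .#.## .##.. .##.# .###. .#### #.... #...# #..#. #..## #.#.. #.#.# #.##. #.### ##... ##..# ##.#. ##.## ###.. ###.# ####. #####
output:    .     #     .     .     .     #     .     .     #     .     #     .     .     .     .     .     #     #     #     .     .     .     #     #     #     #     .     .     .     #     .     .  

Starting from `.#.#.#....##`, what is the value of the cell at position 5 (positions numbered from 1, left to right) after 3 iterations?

#

..#.#.###...
####..#..##.
....##......
position 5 holds #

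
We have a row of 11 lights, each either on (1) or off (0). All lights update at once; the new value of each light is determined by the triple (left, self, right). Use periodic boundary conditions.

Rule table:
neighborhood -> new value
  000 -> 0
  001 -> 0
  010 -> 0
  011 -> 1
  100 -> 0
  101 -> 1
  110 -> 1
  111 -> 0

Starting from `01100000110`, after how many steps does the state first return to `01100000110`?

01100000110

1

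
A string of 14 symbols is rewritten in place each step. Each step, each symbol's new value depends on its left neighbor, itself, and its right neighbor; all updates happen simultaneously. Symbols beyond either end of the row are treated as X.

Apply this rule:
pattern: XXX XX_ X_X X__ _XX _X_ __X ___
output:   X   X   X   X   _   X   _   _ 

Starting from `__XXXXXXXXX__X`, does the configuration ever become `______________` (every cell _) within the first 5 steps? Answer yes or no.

no

step 1: X__XXXXXXXXX__
step 2: XX__XXXXXXXXX_
step 3: XXX__XXXXXXXXX
step 4: XXXX__XXXXXXXX
step 5: XXXXX__XXXXXXX
step 5 is XXXXX__XXXXXXX, still not uniform _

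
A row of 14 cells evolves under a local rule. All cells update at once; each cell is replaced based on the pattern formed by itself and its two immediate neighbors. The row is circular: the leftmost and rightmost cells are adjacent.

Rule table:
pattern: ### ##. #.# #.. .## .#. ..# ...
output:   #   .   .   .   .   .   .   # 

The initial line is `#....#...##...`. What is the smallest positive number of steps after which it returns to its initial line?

2

..##...#....#.
#....#...##...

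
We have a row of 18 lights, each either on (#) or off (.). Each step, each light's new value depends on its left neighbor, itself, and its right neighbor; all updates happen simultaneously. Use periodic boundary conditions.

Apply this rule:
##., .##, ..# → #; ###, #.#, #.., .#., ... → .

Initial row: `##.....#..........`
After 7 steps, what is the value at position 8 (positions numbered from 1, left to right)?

##....#..........#
.#...#..........##
....#..........###
...#..........##.#
..#..........###..
.#..........##.#..
#..........###....
position 8 holds .

.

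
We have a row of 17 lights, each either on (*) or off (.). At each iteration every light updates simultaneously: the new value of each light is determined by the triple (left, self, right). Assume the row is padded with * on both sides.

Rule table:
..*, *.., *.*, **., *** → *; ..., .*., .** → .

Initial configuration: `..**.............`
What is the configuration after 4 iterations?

**.**...........*
***.**.........*.
****.**.......*.*
*****.**.....*.*.

*****.**.....*.*.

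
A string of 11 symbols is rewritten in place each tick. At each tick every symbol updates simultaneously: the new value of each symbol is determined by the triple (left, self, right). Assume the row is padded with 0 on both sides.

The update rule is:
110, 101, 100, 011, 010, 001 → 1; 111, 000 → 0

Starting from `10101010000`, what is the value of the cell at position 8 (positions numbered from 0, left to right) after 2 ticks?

1

tick 1: 11111111000
tick 2: 10000001100
position 8 holds 1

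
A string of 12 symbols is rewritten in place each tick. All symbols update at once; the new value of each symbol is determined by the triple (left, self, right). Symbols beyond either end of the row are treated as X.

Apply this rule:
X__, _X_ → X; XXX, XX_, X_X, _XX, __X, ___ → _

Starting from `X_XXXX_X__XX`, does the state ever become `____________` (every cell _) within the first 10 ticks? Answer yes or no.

_______XX___
X________X__
_X_______XX_
_XX_________
___X________
X__XX_______
_X___X______
_XX__XX_____
___X___X____
X__XX__XX___
tick 10 is X__XX__XX___, still not uniform _

no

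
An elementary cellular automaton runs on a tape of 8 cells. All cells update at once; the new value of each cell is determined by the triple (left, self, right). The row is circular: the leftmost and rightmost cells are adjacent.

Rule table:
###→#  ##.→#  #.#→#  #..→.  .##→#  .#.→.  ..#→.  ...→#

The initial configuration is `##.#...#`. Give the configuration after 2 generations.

###...##

###..#.#
###...##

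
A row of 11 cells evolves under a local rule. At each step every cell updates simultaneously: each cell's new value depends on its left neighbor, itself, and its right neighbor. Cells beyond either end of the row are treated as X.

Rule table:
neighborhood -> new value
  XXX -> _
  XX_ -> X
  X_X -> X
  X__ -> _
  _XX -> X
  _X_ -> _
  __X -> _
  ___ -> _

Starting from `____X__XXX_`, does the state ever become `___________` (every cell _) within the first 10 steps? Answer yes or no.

yes

step 1: _______X_XX
step 2: ________XX_
step 3: ________XXX
step 4: ________X__
step 5: ___________
all cells are _ at step 5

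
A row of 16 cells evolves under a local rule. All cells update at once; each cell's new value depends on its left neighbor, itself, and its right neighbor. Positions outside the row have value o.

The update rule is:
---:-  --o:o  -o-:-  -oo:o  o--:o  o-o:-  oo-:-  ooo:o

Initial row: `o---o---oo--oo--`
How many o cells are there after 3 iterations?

-o-o-o-oo-ooo-oo
-------o--oo--oo
o-----o-ooo-oooo
count of o: 9

9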